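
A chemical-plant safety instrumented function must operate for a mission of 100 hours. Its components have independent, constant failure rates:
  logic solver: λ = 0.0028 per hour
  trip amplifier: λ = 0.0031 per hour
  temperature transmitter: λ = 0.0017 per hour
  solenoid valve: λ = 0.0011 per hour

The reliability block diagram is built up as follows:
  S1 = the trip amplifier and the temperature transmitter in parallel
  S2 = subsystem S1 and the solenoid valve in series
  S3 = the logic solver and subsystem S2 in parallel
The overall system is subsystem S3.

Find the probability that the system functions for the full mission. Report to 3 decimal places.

0.965

R(logic solver) = exp(−0.0028 × 100) = 0.75578
R(trip amplifier) = exp(−0.0031 × 100) = 0.73345
R(temperature transmitter) = exp(−0.0017 × 100) = 0.84366
R(solenoid valve) = exp(−0.0011 × 100) = 0.89583
Parallel (trip amplifier and temperature transmitter): 1 − (1 − 0.73345)(1 − 0.84366) = 0.95833
Series ([0.95833] and solenoid valve): 0.95833 × 0.89583 = 0.85850
Parallel (logic solver and [0.85850]): 1 − (1 − 0.75578)(1 − 0.85850) = 0.965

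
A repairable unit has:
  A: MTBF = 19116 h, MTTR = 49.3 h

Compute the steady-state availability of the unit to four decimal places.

0.9974

A(A) = MTBF/(MTBF+MTTR) = 19116/(19116+49.3) = 0.9974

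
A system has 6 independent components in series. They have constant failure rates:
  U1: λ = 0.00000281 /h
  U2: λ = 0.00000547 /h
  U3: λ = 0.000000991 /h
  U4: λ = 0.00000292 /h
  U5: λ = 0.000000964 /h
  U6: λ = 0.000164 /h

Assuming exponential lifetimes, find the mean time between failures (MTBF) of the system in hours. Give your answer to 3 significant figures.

Series of exponential components: λ_sys = Σ λ_i
λ_sys = 0.00000281 + 0.00000547 + 0.000000991 + 0.00000292 + 0.000000964 + 0.000164 = 1.7715e-04 /h
MTBF = 1 / λ_sys = 5640 h

5640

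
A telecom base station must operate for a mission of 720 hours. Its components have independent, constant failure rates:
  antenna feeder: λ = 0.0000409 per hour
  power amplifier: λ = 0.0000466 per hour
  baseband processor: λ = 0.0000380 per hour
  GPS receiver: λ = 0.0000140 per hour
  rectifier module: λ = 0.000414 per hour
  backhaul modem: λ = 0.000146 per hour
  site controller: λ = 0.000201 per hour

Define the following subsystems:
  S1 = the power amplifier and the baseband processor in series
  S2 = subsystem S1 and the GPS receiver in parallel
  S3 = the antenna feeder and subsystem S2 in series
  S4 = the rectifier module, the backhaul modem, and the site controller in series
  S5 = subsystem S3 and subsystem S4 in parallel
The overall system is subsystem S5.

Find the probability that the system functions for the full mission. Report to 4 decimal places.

R(antenna feeder) = exp(−0.0000409 × 720) = 0.970981
R(power amplifier) = exp(−0.0000466 × 720) = 0.967005
R(baseband processor) = exp(−0.0000380 × 720) = 0.973011
R(GPS receiver) = exp(−0.0000140 × 720) = 0.989971
R(rectifier module) = exp(−0.000414 × 720) = 0.742242
R(backhaul modem) = exp(−0.000146 × 720) = 0.900216
R(site controller) = exp(−0.000201 × 720) = 0.865265
Series (power amplifier and baseband processor): 0.967005 × 0.973011 = 0.940907
Parallel ([0.940907] and GPS receiver): 1 − (1 − 0.940907)(1 − 0.989971) = 0.999407
Series (antenna feeder and [0.999407]): 0.970981 × 0.999407 = 0.970405
Series (rectifier module, backhaul modem, and site controller): 0.742242 × 0.900216 × 0.865265 = 0.578151
Parallel ([0.970405] and [0.578151]): 1 − (1 − 0.970405)(1 − 0.578151) = 0.9875

0.9875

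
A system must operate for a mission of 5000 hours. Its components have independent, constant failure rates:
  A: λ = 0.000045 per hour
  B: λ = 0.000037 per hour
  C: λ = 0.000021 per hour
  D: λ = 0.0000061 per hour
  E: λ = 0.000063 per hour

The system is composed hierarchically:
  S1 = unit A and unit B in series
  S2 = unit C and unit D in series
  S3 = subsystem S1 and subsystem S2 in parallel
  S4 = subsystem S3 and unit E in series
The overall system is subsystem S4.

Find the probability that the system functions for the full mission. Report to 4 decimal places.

0.6987

R(A) = exp(−0.000045 × 5000) = 0.798516
R(B) = exp(−0.000037 × 5000) = 0.831104
R(C) = exp(−0.000021 × 5000) = 0.900325
R(D) = exp(−0.0000061 × 5000) = 0.969960
R(E) = exp(−0.000063 × 5000) = 0.729789
Series (A and B): 0.798516 × 0.831104 = 0.663650
Series (C and D): 0.900325 × 0.969960 = 0.873279
Parallel ([0.663650] and [0.873279]): 1 − (1 − 0.663650)(1 − 0.873279) = 0.957377
Series ([0.957377] and E): 0.957377 × 0.729789 = 0.6987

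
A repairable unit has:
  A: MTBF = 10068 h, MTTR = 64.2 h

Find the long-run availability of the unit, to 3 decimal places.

A(A) = MTBF/(MTBF+MTTR) = 10068/(10068+64.2) = 0.994

0.994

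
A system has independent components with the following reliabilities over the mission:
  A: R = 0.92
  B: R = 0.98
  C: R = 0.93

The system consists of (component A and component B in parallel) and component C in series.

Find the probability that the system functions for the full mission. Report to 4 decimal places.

0.9285

Parallel (A and B): 1 − (1 − 0.920000)(1 − 0.980000) = 0.998400
Series ([0.998400] and C): 0.998400 × 0.930000 = 0.9285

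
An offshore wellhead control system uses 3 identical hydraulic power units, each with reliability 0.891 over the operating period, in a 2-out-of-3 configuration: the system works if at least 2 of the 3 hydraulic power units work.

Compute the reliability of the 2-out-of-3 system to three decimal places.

R = Σ_{i=2}^{3} C(3,i) p^i (1−p)^{3−i} with p = 0.891
C(3,2)·0.891^2·0.109^1 = 0.25960
C(3,3)·0.891^3·0.109^0 = 0.70735
Sum = 0.967

0.967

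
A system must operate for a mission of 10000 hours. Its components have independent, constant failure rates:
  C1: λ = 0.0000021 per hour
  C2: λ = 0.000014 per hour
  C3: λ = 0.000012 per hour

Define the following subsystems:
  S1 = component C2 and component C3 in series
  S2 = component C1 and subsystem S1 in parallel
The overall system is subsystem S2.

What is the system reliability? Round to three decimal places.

0.995

R(C1) = exp(−0.0000021 × 10000) = 0.97922
R(C2) = exp(−0.000014 × 10000) = 0.86936
R(C3) = exp(−0.000012 × 10000) = 0.88692
Series (C2 and C3): 0.86936 × 0.88692 = 0.77105
Parallel (C1 and [0.77105]): 1 − (1 − 0.97922)(1 − 0.77105) = 0.995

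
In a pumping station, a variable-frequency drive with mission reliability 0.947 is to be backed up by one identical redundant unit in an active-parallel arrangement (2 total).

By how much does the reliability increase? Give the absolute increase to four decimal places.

0.0502

R_before = 0.947
R_after = 1 − (1 − 0.947)^2 = 0.9972
ΔR = 0.9972 − 0.947 = 0.0502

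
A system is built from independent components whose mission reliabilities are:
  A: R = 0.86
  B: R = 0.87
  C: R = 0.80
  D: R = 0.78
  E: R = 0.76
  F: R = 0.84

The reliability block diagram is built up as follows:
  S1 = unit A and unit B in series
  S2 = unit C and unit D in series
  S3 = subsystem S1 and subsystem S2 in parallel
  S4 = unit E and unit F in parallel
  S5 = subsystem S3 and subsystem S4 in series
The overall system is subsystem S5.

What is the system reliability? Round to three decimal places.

0.871

Series (A and B): 0.86000 × 0.87000 = 0.74820
Series (C and D): 0.80000 × 0.78000 = 0.62400
Parallel ([0.74820] and [0.62400]): 1 − (1 − 0.74820)(1 − 0.62400) = 0.90532
Parallel (E and F): 1 − (1 − 0.76000)(1 − 0.84000) = 0.96160
Series ([0.90532] and [0.96160]): 0.90532 × 0.96160 = 0.871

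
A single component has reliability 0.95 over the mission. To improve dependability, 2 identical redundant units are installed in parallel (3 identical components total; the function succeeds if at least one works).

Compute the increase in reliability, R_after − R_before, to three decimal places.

0.050

R_before = 0.95
R_after = 1 − (1 − 0.95)^3 = 1.000
ΔR = 1.000 − 0.95 = 0.050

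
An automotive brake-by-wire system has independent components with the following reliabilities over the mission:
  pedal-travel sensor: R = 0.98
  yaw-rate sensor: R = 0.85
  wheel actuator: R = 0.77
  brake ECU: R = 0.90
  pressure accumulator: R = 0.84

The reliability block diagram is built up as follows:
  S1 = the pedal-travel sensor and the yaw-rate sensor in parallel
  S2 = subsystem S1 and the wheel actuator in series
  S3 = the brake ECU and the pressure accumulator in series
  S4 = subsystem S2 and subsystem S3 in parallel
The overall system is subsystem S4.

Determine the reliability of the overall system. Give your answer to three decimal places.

Parallel (pedal-travel sensor and yaw-rate sensor): 1 − (1 − 0.98000)(1 − 0.85000) = 0.99700
Series ([0.99700] and wheel actuator): 0.99700 × 0.77000 = 0.76769
Series (brake ECU and pressure accumulator): 0.90000 × 0.84000 = 0.75600
Parallel ([0.76769] and [0.75600]): 1 − (1 − 0.76769)(1 − 0.75600) = 0.943

0.943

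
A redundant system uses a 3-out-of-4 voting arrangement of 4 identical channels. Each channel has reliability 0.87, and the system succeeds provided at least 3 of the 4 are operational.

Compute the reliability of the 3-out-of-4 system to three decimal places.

0.915

R = Σ_{i=3}^{4} C(4,i) p^i (1−p)^{4−i} with p = 0.87
C(4,3)·0.87^3·0.13^1 = 0.34242
C(4,4)·0.87^4·0.13^0 = 0.57290
Sum = 0.915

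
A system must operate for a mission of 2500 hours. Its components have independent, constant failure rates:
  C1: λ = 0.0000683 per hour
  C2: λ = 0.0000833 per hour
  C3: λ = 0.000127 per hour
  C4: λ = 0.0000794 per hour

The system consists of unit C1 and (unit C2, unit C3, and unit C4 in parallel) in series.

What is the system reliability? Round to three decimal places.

0.835

R(C1) = exp(−0.0000683 × 2500) = 0.84303
R(C2) = exp(−0.0000833 × 2500) = 0.81200
R(C3) = exp(−0.000127 × 2500) = 0.72797
R(C4) = exp(−0.0000794 × 2500) = 0.81996
Parallel (C2, C3, and C4): 1 − (1 − 0.81200)(1 − 0.72797)(1 − 0.81996) = 0.99079
Series (C1 and [0.99079]): 0.84303 × 0.99079 = 0.835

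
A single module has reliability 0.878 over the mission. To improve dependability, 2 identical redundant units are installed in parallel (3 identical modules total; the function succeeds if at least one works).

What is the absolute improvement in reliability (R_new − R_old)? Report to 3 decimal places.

0.120

R_before = 0.878
R_after = 1 − (1 − 0.878)^3 = 0.998
ΔR = 0.998 − 0.878 = 0.120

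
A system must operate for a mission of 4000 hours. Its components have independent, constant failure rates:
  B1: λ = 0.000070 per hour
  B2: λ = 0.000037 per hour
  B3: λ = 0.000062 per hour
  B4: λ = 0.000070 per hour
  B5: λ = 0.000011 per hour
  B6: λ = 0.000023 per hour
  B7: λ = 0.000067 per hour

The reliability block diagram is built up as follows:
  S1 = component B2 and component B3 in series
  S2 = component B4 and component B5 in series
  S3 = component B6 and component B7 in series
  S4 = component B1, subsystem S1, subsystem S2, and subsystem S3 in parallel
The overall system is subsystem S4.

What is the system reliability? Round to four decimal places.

R(B1) = exp(−0.000070 × 4000) = 0.755784
R(B2) = exp(−0.000037 × 4000) = 0.862431
R(B3) = exp(−0.000062 × 4000) = 0.780360
R(B4) = exp(−0.000070 × 4000) = 0.755784
R(B5) = exp(−0.000011 × 4000) = 0.956954
R(B6) = exp(−0.000023 × 4000) = 0.912105
R(B7) = exp(−0.000067 × 4000) = 0.764908
Series (B2 and B3): 0.862431 × 0.780360 = 0.673007
Series (B4 and B5): 0.755784 × 0.956954 = 0.723251
Series (B6 and B7): 0.912105 × 0.764908 = 0.697676
Parallel (B1, [0.673007], [0.723251], and [0.697676]): 1 − (1 − 0.755784)(1 − 0.673007)(1 − 0.723251)(1 − 0.697676) = 0.9933

0.9933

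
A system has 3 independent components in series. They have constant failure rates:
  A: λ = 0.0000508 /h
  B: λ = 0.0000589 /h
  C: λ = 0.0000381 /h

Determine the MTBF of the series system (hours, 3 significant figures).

6770

Series of exponential components: λ_sys = Σ λ_i
λ_sys = 0.0000508 + 0.0000589 + 0.0000381 = 1.4780e-04 /h
MTBF = 1 / λ_sys = 6770 h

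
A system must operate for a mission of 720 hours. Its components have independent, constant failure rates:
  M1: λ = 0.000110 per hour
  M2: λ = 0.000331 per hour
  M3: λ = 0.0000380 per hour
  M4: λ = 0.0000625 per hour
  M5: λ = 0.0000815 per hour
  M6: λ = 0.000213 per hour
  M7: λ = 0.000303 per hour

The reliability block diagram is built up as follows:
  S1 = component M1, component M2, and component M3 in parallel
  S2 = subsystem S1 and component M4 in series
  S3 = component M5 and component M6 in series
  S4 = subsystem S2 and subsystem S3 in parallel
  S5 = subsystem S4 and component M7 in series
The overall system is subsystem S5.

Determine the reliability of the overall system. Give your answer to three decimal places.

R(M1) = exp(−0.000110 × 720) = 0.92386
R(M2) = exp(−0.000331 × 720) = 0.78795
R(M3) = exp(−0.0000380 × 720) = 0.97301
R(M4) = exp(−0.0000625 × 720) = 0.95600
R(M5) = exp(−0.0000815 × 720) = 0.94301
R(M6) = exp(−0.000213 × 720) = 0.85782
R(M7) = exp(−0.000303 × 720) = 0.80400
Parallel (M1, M2, and M3): 1 − (1 − 0.92386)(1 − 0.78795)(1 − 0.97301) = 0.99956
Series ([0.99956] and M4): 0.99956 × 0.95600 = 0.95558
Series (M5 and M6): 0.94301 × 0.85782 = 0.80893
Parallel ([0.95558] and [0.80893]): 1 − (1 − 0.95558)(1 − 0.80893) = 0.99151
Series ([0.99151] and M7): 0.99151 × 0.80400 = 0.797

0.797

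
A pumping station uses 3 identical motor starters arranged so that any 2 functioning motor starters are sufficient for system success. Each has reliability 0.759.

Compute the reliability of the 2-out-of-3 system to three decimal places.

R = Σ_{i=2}^{3} C(3,i) p^i (1−p)^{3−i} with p = 0.759
C(3,2)·0.759^2·0.241^1 = 0.41651
C(3,3)·0.759^3·0.241^0 = 0.43725
Sum = 0.854

0.854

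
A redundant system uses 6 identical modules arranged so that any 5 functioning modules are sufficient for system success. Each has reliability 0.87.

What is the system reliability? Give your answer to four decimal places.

R = Σ_{i=5}^{6} C(6,i) p^i (1−p)^{6−i} with p = 0.87
C(6,5)·0.87^5·0.13^1 = 0.388768
C(6,6)·0.87^6·0.13^0 = 0.433626
Sum = 0.8224

0.8224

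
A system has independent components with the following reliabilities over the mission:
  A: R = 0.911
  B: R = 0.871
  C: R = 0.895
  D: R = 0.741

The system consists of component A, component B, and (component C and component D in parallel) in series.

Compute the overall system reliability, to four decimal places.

Parallel (C and D): 1 − (1 − 0.895000)(1 − 0.741000) = 0.972805
Series (A, B, and [0.972805]): 0.911000 × 0.871000 × 0.972805 = 0.7719

0.7719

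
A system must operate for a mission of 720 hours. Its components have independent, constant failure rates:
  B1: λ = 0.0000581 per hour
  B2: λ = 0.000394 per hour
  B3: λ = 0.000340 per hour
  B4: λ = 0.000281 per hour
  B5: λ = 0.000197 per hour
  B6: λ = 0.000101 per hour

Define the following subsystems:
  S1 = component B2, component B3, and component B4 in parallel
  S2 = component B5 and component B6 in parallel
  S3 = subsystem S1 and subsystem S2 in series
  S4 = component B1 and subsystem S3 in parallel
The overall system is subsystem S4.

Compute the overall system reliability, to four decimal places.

0.9992

R(B1) = exp(−0.0000581 × 720) = 0.959031
R(B2) = exp(−0.000394 × 720) = 0.753008
R(B3) = exp(−0.000340 × 720) = 0.782861
R(B4) = exp(−0.000281 × 720) = 0.816833
R(B5) = exp(−0.000197 × 720) = 0.867760
R(B6) = exp(−0.000101 × 720) = 0.929861
Parallel (B2, B3, and B4): 1 − (1 − 0.753008)(1 − 0.782861)(1 − 0.816833) = 0.990176
Parallel (B5 and B6): 1 − (1 − 0.867760)(1 − 0.929861) = 0.990725
Series ([0.990176] and [0.990725]): 0.990176 × 0.990725 = 0.980992
Parallel (B1 and [0.980992]): 1 − (1 − 0.959031)(1 − 0.980992) = 0.9992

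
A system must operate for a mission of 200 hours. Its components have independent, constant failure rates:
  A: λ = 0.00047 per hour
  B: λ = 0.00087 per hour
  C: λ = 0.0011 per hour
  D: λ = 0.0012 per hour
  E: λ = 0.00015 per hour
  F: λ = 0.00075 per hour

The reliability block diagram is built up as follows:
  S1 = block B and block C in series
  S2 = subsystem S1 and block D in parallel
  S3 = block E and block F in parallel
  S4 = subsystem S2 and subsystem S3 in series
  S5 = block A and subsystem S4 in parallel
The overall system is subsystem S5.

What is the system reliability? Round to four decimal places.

R(A) = exp(−0.00047 × 200) = 0.910283
R(B) = exp(−0.00087 × 200) = 0.840297
R(C) = exp(−0.0011 × 200) = 0.802519
R(D) = exp(−0.0012 × 200) = 0.786628
R(E) = exp(−0.00015 × 200) = 0.970446
R(F) = exp(−0.00075 × 200) = 0.860708
Series (B and C): 0.840297 × 0.802519 = 0.674354
Parallel ([0.674354] and D): 1 − (1 − 0.674354)(1 − 0.786628) = 0.930516
Parallel (E and F): 1 − (1 − 0.970446)(1 − 0.860708) = 0.995883
Series ([0.930516] and [0.995883]): 0.930516 × 0.995883 = 0.926685
Parallel (A and [0.926685]): 1 − (1 − 0.910283)(1 − 0.926685) = 0.9934

0.9934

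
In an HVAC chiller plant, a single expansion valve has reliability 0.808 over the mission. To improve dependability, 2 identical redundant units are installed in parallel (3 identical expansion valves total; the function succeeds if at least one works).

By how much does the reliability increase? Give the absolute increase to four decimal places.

0.1849

R_before = 0.808
R_after = 1 − (1 − 0.808)^3 = 0.9929
ΔR = 0.9929 − 0.808 = 0.1849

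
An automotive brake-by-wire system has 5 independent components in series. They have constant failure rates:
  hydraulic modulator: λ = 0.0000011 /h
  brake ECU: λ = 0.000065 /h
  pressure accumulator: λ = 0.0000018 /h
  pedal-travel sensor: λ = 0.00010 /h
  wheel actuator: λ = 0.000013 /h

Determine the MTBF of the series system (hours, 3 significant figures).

5530

Series of exponential components: λ_sys = Σ λ_i
λ_sys = 0.0000011 + 0.000065 + 0.0000018 + 0.00010 + 0.000013 = 1.8090e-04 /h
MTBF = 1 / λ_sys = 5530 h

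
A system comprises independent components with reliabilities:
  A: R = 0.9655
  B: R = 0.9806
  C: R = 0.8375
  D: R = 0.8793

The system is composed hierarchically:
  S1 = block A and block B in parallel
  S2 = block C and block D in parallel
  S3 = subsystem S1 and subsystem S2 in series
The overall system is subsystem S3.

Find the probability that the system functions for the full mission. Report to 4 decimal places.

0.9797

Parallel (A and B): 1 − (1 − 0.965500)(1 − 0.980600) = 0.999331
Parallel (C and D): 1 − (1 − 0.837500)(1 − 0.879300) = 0.980386
Series ([0.999331] and [0.980386]): 0.999331 × 0.980386 = 0.9797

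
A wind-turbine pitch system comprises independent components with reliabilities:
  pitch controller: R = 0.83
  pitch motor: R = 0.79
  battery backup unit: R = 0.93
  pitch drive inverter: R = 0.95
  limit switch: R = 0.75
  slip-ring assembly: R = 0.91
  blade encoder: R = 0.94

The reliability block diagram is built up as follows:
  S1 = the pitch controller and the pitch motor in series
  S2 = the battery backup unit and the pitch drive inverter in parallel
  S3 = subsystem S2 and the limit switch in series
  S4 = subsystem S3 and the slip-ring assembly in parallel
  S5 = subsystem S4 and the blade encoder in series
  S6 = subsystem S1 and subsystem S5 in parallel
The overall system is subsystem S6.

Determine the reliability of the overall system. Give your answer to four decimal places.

Series (pitch controller and pitch motor): 0.830000 × 0.790000 = 0.655700
Parallel (battery backup unit and pitch drive inverter): 1 − (1 − 0.930000)(1 − 0.950000) = 0.996500
Series ([0.996500] and limit switch): 0.996500 × 0.750000 = 0.747375
Parallel ([0.747375] and slip-ring assembly): 1 − (1 − 0.747375)(1 − 0.910000) = 0.977264
Series ([0.977264] and blade encoder): 0.977264 × 0.940000 = 0.918628
Parallel ([0.655700] and [0.918628]): 1 − (1 − 0.655700)(1 − 0.918628) = 0.9720

0.9720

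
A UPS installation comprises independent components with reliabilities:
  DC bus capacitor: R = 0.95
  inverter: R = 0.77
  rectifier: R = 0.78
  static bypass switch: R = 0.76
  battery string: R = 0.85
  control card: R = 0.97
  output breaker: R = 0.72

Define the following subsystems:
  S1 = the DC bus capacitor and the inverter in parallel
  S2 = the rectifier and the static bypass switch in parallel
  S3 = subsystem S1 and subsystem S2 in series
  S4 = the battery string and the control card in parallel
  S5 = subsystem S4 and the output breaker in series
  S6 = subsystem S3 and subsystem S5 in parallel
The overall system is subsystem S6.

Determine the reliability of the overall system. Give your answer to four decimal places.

Parallel (DC bus capacitor and inverter): 1 − (1 − 0.950000)(1 − 0.770000) = 0.988500
Parallel (rectifier and static bypass switch): 1 − (1 − 0.780000)(1 − 0.760000) = 0.947200
Series ([0.988500] and [0.947200]): 0.988500 × 0.947200 = 0.936307
Parallel (battery string and control card): 1 − (1 − 0.850000)(1 − 0.970000) = 0.995500
Series ([0.995500] and output breaker): 0.995500 × 0.720000 = 0.716760
Parallel ([0.936307] and [0.716760]): 1 − (1 − 0.936307)(1 − 0.716760) = 0.9820

0.9820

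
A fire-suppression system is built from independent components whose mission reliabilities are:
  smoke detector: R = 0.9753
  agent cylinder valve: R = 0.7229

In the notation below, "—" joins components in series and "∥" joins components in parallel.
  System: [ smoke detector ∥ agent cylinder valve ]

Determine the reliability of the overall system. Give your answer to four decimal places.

0.9932

Parallel (smoke detector and agent cylinder valve): 1 − (1 − 0.975300)(1 − 0.722900) = 0.9932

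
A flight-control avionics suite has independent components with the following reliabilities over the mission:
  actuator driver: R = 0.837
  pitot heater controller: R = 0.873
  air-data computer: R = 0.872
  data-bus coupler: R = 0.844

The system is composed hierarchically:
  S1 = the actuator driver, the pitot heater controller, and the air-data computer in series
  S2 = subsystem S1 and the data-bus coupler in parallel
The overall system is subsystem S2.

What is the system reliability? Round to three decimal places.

Series (actuator driver, pitot heater controller, and air-data computer): 0.83700 × 0.87300 × 0.87200 = 0.63717
Parallel ([0.63717] and data-bus coupler): 1 − (1 − 0.63717)(1 − 0.84400) = 0.943

0.943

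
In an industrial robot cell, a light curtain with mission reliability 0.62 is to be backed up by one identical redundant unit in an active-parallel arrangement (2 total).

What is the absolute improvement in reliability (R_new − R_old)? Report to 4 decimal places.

R_before = 0.62
R_after = 1 − (1 − 0.62)^2 = 0.8556
ΔR = 0.8556 − 0.62 = 0.2356

0.2356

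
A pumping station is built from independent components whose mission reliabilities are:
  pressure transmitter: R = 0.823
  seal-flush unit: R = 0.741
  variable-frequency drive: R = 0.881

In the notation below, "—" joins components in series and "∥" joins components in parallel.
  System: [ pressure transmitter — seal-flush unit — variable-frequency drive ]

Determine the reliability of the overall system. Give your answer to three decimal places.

0.537

Series (pressure transmitter, seal-flush unit, and variable-frequency drive): 0.82300 × 0.74100 × 0.88100 = 0.537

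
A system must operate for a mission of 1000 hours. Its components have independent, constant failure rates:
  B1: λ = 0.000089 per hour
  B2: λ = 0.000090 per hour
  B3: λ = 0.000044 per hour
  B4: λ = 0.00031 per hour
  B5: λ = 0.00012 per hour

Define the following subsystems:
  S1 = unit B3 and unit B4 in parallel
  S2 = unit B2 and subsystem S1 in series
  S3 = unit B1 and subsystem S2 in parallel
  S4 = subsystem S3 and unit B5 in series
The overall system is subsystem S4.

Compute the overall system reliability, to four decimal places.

R(B1) = exp(−0.000089 × 1000) = 0.914846
R(B2) = exp(−0.000090 × 1000) = 0.913931
R(B3) = exp(−0.000044 × 1000) = 0.956954
R(B4) = exp(−0.00031 × 1000) = 0.733447
R(B5) = exp(−0.00012 × 1000) = 0.886920
Parallel (B3 and B4): 1 − (1 − 0.956954)(1 − 0.733447) = 0.988526
Series (B2 and [0.988526]): 0.913931 × 0.988526 = 0.903445
Parallel (B1 and [0.903445]): 1 − (1 − 0.914846)(1 − 0.903445) = 0.991778
Series ([0.991778] and B5): 0.991778 × 0.886920 = 0.8796

0.8796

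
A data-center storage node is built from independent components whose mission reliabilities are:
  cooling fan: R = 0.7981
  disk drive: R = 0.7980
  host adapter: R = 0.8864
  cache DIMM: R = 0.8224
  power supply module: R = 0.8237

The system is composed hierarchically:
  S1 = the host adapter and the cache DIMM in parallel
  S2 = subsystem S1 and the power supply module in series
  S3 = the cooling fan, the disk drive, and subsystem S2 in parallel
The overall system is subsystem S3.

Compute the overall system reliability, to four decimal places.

0.9921

Parallel (host adapter and cache DIMM): 1 − (1 − 0.886400)(1 − 0.822400) = 0.979825
Series ([0.979825] and power supply module): 0.979825 × 0.823700 = 0.807082
Parallel (cooling fan, disk drive, and [0.807082]): 1 − (1 − 0.798100)(1 − 0.798000)(1 − 0.807082) = 0.9921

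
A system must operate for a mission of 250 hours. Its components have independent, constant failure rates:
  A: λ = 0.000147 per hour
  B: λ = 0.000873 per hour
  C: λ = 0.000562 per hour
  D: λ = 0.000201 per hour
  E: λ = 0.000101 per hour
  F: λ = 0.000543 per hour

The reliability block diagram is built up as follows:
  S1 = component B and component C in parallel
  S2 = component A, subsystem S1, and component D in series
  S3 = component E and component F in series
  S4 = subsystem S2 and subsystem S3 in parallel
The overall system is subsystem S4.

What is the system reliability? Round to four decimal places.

0.9841

R(A) = exp(−0.000147 × 250) = 0.963917
R(B) = exp(−0.000873 × 250) = 0.803924
R(C) = exp(−0.000562 × 250) = 0.868924
R(D) = exp(−0.000201 × 250) = 0.950992
R(E) = exp(−0.000101 × 250) = 0.975066
R(F) = exp(−0.000543 × 250) = 0.873061
Parallel (B and C): 1 − (1 − 0.803924)(1 − 0.868924) = 0.974299
Series (A, [0.974299], and D): 0.963917 × 0.974299 × 0.950992 = 0.893118
Series (E and F): 0.975066 × 0.873061 = 0.851292
Parallel ([0.893118] and [0.851292]): 1 − (1 − 0.893118)(1 − 0.851292) = 0.9841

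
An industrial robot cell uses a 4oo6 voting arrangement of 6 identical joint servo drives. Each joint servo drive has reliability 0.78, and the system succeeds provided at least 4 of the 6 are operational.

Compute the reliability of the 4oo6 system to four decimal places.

R = Σ_{i=4}^{6} C(6,i) p^i (1−p)^{6−i} with p = 0.78
C(6,4)·0.78^4·0.22^2 = 0.268729
C(6,5)·0.78^5·0.22^1 = 0.381107
C(6,6)·0.78^6·0.22^0 = 0.225200
Sum = 0.8750

0.8750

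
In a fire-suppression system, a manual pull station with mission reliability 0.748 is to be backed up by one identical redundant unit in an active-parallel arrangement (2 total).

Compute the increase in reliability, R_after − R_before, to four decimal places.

0.1885

R_before = 0.748
R_after = 1 − (1 − 0.748)^2 = 0.9365
ΔR = 0.9365 − 0.748 = 0.1885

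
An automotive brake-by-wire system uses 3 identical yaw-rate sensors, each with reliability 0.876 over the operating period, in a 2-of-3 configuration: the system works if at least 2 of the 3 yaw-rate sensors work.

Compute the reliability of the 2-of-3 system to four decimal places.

0.9577

R = Σ_{i=2}^{3} C(3,i) p^i (1−p)^{3−i} with p = 0.876
C(3,2)·0.876^2·0.124^1 = 0.285464
C(3,3)·0.876^3·0.124^0 = 0.672221
Sum = 0.9577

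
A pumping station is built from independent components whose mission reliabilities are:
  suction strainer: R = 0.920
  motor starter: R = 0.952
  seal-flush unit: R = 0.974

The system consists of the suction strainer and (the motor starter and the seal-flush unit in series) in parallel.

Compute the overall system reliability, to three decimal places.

Series (motor starter and seal-flush unit): 0.95200 × 0.97400 = 0.92725
Parallel (suction strainer and [0.92725]): 1 − (1 − 0.92000)(1 − 0.92725) = 0.994

0.994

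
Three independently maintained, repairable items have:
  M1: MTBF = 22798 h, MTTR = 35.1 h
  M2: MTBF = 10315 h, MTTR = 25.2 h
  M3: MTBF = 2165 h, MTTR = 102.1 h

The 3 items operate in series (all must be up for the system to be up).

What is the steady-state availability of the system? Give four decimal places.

0.9512

A(M1) = MTBF/(MTBF+MTTR) = 22798/(22798+35.1) = 0.998463
A(M2) = MTBF/(MTBF+MTTR) = 10315/(10315+25.2) = 0.997563
A(M3) = MTBF/(MTBF+MTTR) = 2165/(2165+102.1) = 0.954964
Series availability: 0.998463 × 0.997563 × 0.954964 = 0.9512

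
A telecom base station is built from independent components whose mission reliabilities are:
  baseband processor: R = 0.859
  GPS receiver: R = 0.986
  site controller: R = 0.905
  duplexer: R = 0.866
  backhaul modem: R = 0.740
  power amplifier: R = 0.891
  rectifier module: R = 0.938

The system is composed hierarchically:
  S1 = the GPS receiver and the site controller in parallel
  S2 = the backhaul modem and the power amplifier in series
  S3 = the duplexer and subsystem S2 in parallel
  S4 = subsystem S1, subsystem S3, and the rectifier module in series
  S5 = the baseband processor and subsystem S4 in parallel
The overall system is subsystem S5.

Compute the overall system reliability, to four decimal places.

0.9851

Parallel (GPS receiver and site controller): 1 − (1 − 0.986000)(1 − 0.905000) = 0.998670
Series (backhaul modem and power amplifier): 0.740000 × 0.891000 = 0.659340
Parallel (duplexer and [0.659340]): 1 − (1 − 0.866000)(1 − 0.659340) = 0.954352
Series ([0.998670], [0.954352], and rectifier module): 0.998670 × 0.954352 × 0.938000 = 0.893992
Parallel (baseband processor and [0.893992]): 1 − (1 − 0.859000)(1 − 0.893992) = 0.9851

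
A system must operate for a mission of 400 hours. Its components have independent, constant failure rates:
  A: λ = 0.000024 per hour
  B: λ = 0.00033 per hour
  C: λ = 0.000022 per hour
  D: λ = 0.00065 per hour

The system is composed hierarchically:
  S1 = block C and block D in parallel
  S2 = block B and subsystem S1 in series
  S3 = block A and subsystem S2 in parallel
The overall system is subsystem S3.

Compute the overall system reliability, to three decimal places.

R(A) = exp(−0.000024 × 400) = 0.99045
R(B) = exp(−0.00033 × 400) = 0.87634
R(C) = exp(−0.000022 × 400) = 0.99124
R(D) = exp(−0.00065 × 400) = 0.77105
Parallel (C and D): 1 − (1 − 0.99124)(1 − 0.77105) = 0.99799
Series (B and [0.99799]): 0.87634 × 0.99799 = 0.87458
Parallel (A and [0.87458]): 1 − (1 − 0.99045)(1 − 0.87458) = 0.999

0.999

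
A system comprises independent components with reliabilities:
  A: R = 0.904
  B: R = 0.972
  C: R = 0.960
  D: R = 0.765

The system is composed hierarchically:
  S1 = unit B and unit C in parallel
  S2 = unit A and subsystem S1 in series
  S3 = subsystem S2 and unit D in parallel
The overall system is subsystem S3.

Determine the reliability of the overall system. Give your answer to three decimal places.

Parallel (B and C): 1 − (1 − 0.97200)(1 − 0.96000) = 0.99888
Series (A and [0.99888]): 0.90400 × 0.99888 = 0.90299
Parallel ([0.90299] and D): 1 − (1 − 0.90299)(1 − 0.76500) = 0.977

0.977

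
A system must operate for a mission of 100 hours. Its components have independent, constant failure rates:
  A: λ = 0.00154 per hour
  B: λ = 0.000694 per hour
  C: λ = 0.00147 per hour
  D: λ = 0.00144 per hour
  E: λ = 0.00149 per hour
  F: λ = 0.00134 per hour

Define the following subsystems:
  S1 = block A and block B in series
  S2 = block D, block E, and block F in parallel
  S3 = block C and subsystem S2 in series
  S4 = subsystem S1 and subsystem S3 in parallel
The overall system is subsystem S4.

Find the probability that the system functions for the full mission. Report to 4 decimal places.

R(A) = exp(−0.00154 × 100) = 0.857272
R(B) = exp(−0.000694 × 100) = 0.932953
R(C) = exp(−0.00147 × 100) = 0.863294
R(D) = exp(−0.00144 × 100) = 0.865888
R(E) = exp(−0.00149 × 100) = 0.861569
R(F) = exp(−0.00134 × 100) = 0.874590
Series (A and B): 0.857272 × 0.932953 = 0.799794
Parallel (D, E, and F): 1 − (1 − 0.865888)(1 − 0.861569)(1 − 0.874590) = 0.997672
Series (C and [0.997672]): 0.863294 × 0.997672 = 0.861284
Parallel ([0.799794] and [0.861284]): 1 − (1 − 0.799794)(1 − 0.861284) = 0.9722

0.9722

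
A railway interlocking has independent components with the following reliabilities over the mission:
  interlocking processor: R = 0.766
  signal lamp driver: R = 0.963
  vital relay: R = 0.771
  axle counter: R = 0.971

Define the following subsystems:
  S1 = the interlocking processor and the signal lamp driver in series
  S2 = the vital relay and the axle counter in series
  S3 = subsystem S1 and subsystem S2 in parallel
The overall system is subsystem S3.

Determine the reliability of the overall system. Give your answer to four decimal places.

Series (interlocking processor and signal lamp driver): 0.766000 × 0.963000 = 0.737658
Series (vital relay and axle counter): 0.771000 × 0.971000 = 0.748641
Parallel ([0.737658] and [0.748641]): 1 − (1 − 0.737658)(1 − 0.748641) = 0.9341

0.9341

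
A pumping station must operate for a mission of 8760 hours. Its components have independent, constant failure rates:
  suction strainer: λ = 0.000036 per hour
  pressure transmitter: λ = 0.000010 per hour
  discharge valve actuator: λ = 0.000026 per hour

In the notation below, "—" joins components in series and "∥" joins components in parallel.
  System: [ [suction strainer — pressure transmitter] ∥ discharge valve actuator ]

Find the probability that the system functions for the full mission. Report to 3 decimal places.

R(suction strainer) = exp(−0.000036 × 8760) = 0.72953
R(pressure transmitter) = exp(−0.000010 × 8760) = 0.91613
R(discharge valve actuator) = exp(−0.000026 × 8760) = 0.79632
Series (suction strainer and pressure transmitter): 0.72953 × 0.91613 = 0.66834
Parallel ([0.66834] and discharge valve actuator): 1 − (1 − 0.66834)(1 − 0.79632) = 0.932

0.932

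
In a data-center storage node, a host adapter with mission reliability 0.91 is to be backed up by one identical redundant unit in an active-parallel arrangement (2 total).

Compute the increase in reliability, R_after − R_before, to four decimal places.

R_before = 0.91
R_after = 1 − (1 − 0.91)^2 = 0.9919
ΔR = 0.9919 − 0.91 = 0.0819

0.0819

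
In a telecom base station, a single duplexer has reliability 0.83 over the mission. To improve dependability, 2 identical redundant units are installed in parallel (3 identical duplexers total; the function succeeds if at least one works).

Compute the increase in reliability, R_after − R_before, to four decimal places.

R_before = 0.83
R_after = 1 − (1 − 0.83)^3 = 0.9951
ΔR = 0.9951 − 0.83 = 0.1651

0.1651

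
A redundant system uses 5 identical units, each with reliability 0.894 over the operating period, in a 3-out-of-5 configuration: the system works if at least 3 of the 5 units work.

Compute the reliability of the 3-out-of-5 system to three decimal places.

R = Σ_{i=3}^{5} C(5,i) p^i (1−p)^{5−i} with p = 0.894
C(5,3)·0.894^3·0.106^2 = 0.08028
C(5,4)·0.894^4·0.106^1 = 0.33855
C(5,5)·0.894^5·0.106^0 = 0.57107
Sum = 0.990

0.990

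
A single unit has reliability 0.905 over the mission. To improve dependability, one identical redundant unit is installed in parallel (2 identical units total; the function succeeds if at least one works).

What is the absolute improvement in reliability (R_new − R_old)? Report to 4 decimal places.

0.0860

R_before = 0.905
R_after = 1 − (1 − 0.905)^2 = 0.9910
ΔR = 0.9910 − 0.905 = 0.0860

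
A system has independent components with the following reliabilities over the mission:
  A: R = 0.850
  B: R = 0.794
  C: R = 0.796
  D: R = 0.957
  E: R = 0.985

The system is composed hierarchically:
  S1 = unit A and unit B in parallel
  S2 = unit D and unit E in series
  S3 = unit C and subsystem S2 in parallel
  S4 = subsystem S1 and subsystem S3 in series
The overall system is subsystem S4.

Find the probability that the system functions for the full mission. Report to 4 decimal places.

Parallel (A and B): 1 − (1 − 0.850000)(1 − 0.794000) = 0.969100
Series (D and E): 0.957000 × 0.985000 = 0.942645
Parallel (C and [0.942645]): 1 − (1 − 0.796000)(1 − 0.942645) = 0.988300
Series ([0.969100] and [0.988300]): 0.969100 × 0.988300 = 0.9578

0.9578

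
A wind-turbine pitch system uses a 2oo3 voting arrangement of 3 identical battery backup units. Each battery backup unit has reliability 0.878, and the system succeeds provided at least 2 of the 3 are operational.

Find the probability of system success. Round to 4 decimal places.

R = Σ_{i=2}^{3} C(3,i) p^i (1−p)^{3−i} with p = 0.878
C(3,2)·0.878^2·0.122^1 = 0.282144
C(3,3)·0.878^3·0.122^0 = 0.676836
Sum = 0.9590

0.9590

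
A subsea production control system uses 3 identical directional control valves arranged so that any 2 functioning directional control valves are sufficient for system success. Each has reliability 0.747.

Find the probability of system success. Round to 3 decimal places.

R = Σ_{i=2}^{3} C(3,i) p^i (1−p)^{3−i} with p = 0.747
C(3,2)·0.747^2·0.253^1 = 0.42353
C(3,3)·0.747^3·0.253^0 = 0.41683
Sum = 0.840

0.840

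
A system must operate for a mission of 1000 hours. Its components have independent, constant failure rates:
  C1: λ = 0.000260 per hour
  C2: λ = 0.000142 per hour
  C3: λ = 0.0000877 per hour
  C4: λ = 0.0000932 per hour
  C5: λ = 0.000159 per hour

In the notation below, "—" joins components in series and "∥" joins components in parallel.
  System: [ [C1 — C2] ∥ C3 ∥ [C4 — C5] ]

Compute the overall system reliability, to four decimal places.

0.9938

R(C1) = exp(−0.000260 × 1000) = 0.771052
R(C2) = exp(−0.000142 × 1000) = 0.867621
R(C3) = exp(−0.0000877 × 1000) = 0.916036
R(C4) = exp(−0.0000932 × 1000) = 0.911011
R(C5) = exp(−0.000159 × 1000) = 0.852996
Series (C1 and C2): 0.771052 × 0.867621 = 0.668981
Series (C4 and C5): 0.911011 × 0.852996 = 0.777089
Parallel ([0.668981], C3, and [0.777089]): 1 − (1 − 0.668981)(1 − 0.916036)(1 − 0.777089) = 0.9938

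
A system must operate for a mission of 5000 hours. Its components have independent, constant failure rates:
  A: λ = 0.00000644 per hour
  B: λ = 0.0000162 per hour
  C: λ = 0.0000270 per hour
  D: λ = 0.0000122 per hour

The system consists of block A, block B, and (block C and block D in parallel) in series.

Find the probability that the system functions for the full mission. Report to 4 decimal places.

0.8863

R(A) = exp(−0.00000644 × 5000) = 0.968313
R(B) = exp(−0.0000162 × 5000) = 0.922194
R(C) = exp(−0.0000270 × 5000) = 0.873716
R(D) = exp(−0.0000122 × 5000) = 0.940823
Parallel (C and D): 1 − (1 − 0.873716)(1 − 0.940823) = 0.992527
Series (A, B, and [0.992527]): 0.968313 × 0.922194 × 0.992527 = 0.8863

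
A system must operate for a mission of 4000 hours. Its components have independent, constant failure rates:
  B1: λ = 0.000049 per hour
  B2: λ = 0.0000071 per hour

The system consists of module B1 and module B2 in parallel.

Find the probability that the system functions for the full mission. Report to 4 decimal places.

0.9950

R(B1) = exp(−0.000049 × 4000) = 0.822012
R(B2) = exp(−0.0000071 × 4000) = 0.971999
Parallel (B1 and B2): 1 − (1 − 0.822012)(1 − 0.971999) = 0.9950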